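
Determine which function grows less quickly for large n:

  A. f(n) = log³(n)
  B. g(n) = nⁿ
A

f(n) = log³(n) is O(log³ n), while g(n) = nⁿ is O(nⁿ).
Since O(log³ n) grows slower than O(nⁿ), f(n) is dominated.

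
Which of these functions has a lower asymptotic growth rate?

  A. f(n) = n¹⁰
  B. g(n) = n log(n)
B

f(n) = n¹⁰ is O(n¹⁰), while g(n) = n log(n) is O(n log n).
Since O(n log n) grows slower than O(n¹⁰), g(n) is dominated.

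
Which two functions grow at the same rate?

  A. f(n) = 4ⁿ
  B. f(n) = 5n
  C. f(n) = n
B and C

Examining each function:
  A. 4ⁿ is O(4ⁿ)
  B. 5n is O(n)
  C. n is O(n)

Functions B and C both have the same complexity class.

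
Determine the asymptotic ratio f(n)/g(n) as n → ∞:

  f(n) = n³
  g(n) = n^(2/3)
∞

Since n³ (O(n³)) grows faster than n^(2/3) (O(n^(2/3))),
the ratio f(n)/g(n) → ∞ as n → ∞.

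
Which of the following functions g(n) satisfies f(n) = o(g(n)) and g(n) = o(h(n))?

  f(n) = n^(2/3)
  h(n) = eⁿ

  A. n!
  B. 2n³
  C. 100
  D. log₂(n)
B

We need g(n) with n^(2/3) = o(g(n)) and g(n) = o(eⁿ), i.e. O(n^(2/3)) ≺ g ≺ O(eⁿ).
Check each option:
  A. n! — O(n!) does not grow strictly slower than h(n)
  B. 2n³ — O(n³) is strictly between O(n^(2/3)) and O(eⁿ) ✓
  C. 100 — O(1) does not grow strictly faster than f(n)
  D. log₂(n) — O(log n) does not grow strictly faster than f(n)

Only option B (2n³) lies strictly between.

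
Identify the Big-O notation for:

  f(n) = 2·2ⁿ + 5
O(2ⁿ)

The dominant term in 2·2ⁿ + 5 is 2·2ⁿ, which is Θ(2ⁿ).
Lower-order terms (5) are asymptotically negligible.
Constants are absorbed, so the tightest bound is O(2ⁿ).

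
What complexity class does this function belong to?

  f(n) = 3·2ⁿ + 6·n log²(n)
O(2ⁿ)

The dominant term in 3·2ⁿ + 6·n log²(n) is 3·2ⁿ, which is Θ(2ⁿ).
Lower-order terms (6·n log²(n)) are asymptotically negligible.
Constants are absorbed, so the tightest bound is O(2ⁿ).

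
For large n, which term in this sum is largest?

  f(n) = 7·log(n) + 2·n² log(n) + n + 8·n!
8·n!

Looking at each term:
  - 7·log(n) is O(log n)
  - 2·n² log(n) is O(n² log n)
  - n is O(n)
  - 8·n! is O(n!)

The term 8·n! (O(n!)) grows fastest and dominates all others.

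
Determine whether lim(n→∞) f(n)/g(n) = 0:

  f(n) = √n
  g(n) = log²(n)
False

f(n) = √n is O(√n), and g(n) = log²(n) is O(log² n).
Since O(√n) grows faster than or equal to O(log² n), f(n) = o(g(n)) is false.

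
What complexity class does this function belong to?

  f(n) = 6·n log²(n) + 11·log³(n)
O(n log² n)

The dominant term in 6·n log²(n) + 11·log³(n) is 6·n log²(n), which is Θ(n log² n).
Lower-order terms (11·log³(n)) are asymptotically negligible.
Constants are absorbed, so the tightest bound is O(n log² n).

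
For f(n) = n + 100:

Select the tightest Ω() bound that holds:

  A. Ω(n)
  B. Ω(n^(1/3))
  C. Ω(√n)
A

f(n) = n + 100 is Ω(n).
All listed options are valid Big-Ω bounds (lower bounds),
but Ω(n) is the tightest (largest valid bound).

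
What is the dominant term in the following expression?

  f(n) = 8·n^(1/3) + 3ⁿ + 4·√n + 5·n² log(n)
3ⁿ

Looking at each term:
  - 8·n^(1/3) is O(n^(1/3))
  - 3ⁿ is O(3ⁿ)
  - 4·√n is O(√n)
  - 5·n² log(n) is O(n² log n)

The term 3ⁿ (O(3ⁿ)) grows fastest and dominates all others.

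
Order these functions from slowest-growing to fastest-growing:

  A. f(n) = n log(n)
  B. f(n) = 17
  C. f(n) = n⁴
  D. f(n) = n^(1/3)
B < D < A < C

Comparing growth rates:
B = 17 is O(1)
D = n^(1/3) is O(n^(1/3))
A = n log(n) is O(n log n)
C = n⁴ is O(n⁴)

Therefore, the order from slowest to fastest is: B < D < A < C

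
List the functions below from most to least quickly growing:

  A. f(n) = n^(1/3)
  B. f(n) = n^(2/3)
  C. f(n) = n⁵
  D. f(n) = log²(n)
C > B > A > D

Comparing growth rates:
C = n⁵ is O(n⁵)
B = n^(2/3) is O(n^(2/3))
A = n^(1/3) is O(n^(1/3))
D = log²(n) is O(log² n)

Therefore, the order from fastest to slowest is: C > B > A > D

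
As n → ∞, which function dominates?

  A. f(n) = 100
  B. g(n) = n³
B

f(n) = 100 is O(1), while g(n) = n³ is O(n³).
Since O(n³) grows faster than O(1), g(n) dominates.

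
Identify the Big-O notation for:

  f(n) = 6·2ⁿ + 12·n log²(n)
O(2ⁿ)

The dominant term in 6·2ⁿ + 12·n log²(n) is 6·2ⁿ, which is Θ(2ⁿ).
Lower-order terms (12·n log²(n)) are asymptotically negligible.
Constants are absorbed, so the tightest bound is O(2ⁿ).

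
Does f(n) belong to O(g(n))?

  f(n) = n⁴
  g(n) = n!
True

f(n) = n⁴ is O(n⁴), and g(n) = n! is O(n!).
Since O(n⁴) ⊆ O(n!) (f grows no faster than g), f(n) = O(g(n)) is true.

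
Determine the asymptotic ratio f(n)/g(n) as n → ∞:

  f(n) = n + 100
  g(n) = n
1

Since n + 100 and n have the same growth rate (O(n)),
the ratio converges to a constant: 1.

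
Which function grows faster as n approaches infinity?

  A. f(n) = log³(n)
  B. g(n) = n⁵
B

f(n) = log³(n) is O(log³ n), while g(n) = n⁵ is O(n⁵).
Since O(n⁵) grows faster than O(log³ n), g(n) dominates.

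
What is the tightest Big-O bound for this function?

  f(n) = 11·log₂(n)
O(log n)

The dominant term in 11·log₂(n) is 11·log₂(n), which is Θ(log n).
Constants are absorbed, so the tightest bound is O(log n).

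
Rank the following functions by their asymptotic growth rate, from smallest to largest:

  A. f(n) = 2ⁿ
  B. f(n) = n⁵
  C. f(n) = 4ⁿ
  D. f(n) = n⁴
D < B < A < C

Comparing growth rates:
D = n⁴ is O(n⁴)
B = n⁵ is O(n⁵)
A = 2ⁿ is O(2ⁿ)
C = 4ⁿ is O(4ⁿ)

Therefore, the order from slowest to fastest is: D < B < A < C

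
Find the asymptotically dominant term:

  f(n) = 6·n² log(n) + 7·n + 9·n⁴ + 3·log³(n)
9·n⁴

Looking at each term:
  - 6·n² log(n) is O(n² log n)
  - 7·n is O(n)
  - 9·n⁴ is O(n⁴)
  - 3·log³(n) is O(log³ n)

The term 9·n⁴ (O(n⁴)) grows fastest and dominates all others.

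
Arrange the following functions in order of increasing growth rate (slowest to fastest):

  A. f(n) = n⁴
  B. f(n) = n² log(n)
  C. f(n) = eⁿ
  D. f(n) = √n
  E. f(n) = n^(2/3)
D < E < B < A < C

Comparing growth rates:
D = √n is O(√n)
E = n^(2/3) is O(n^(2/3))
B = n² log(n) is O(n² log n)
A = n⁴ is O(n⁴)
C = eⁿ is O(eⁿ)

Therefore, the order from slowest to fastest is: D < E < B < A < C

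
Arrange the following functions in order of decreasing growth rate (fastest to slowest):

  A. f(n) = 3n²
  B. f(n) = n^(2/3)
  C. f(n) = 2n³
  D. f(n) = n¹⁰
D > C > A > B

Comparing growth rates:
D = n¹⁰ is O(n¹⁰)
C = 2n³ is O(n³)
A = 3n² is O(n²)
B = n^(2/3) is O(n^(2/3))

Therefore, the order from fastest to slowest is: D > C > A > B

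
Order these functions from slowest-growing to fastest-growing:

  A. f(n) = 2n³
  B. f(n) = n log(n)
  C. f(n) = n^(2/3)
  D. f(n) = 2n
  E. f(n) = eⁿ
C < D < B < A < E

Comparing growth rates:
C = n^(2/3) is O(n^(2/3))
D = 2n is O(n)
B = n log(n) is O(n log n)
A = 2n³ is O(n³)
E = eⁿ is O(eⁿ)

Therefore, the order from slowest to fastest is: C < D < B < A < E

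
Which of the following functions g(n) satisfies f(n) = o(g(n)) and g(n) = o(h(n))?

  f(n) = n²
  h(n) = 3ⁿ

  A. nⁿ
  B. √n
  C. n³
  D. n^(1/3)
C

We need g(n) with n² = o(g(n)) and g(n) = o(3ⁿ), i.e. O(n²) ≺ g ≺ O(3ⁿ).
Check each option:
  A. nⁿ — O(nⁿ) does not grow strictly slower than h(n)
  B. √n — O(√n) does not grow strictly faster than f(n)
  C. n³ — O(n³) is strictly between O(n²) and O(3ⁿ) ✓
  D. n^(1/3) — O(n^(1/3)) does not grow strictly faster than f(n)

Only option C (n³) lies strictly between.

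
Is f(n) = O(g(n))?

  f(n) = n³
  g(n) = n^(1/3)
False

f(n) = n³ is O(n³), and g(n) = n^(1/3) is O(n^(1/3)).
Since O(n³) grows faster than O(n^(1/3)), f(n) = O(g(n)) is false.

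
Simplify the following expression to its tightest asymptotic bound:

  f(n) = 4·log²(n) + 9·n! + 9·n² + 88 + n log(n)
Θ(n!)

Order the terms by growth rate: 88 ≺ 4·log²(n) ≺ n log(n) ≺ 9·n² ≺ 9·n!.
The fastest-growing term 9·n! dominates as n → ∞; dropping its constant factor gives Θ(n!).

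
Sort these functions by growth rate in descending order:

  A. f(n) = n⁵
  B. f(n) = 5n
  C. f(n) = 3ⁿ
C > A > B

Comparing growth rates:
C = 3ⁿ is O(3ⁿ)
A = n⁵ is O(n⁵)
B = 5n is O(n)

Therefore, the order from fastest to slowest is: C > A > B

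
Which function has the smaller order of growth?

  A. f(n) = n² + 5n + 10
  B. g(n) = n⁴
A

f(n) = n² + 5n + 10 is O(n²), while g(n) = n⁴ is O(n⁴).
Since O(n²) grows slower than O(n⁴), f(n) is dominated.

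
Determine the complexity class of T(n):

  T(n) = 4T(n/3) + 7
Θ(n^log₃(4))

Master Theorem: a = 4, b = 3, f(n) = 7.
Compute the critical exponent d = log₃(4) = 1.262.
Compare f(n) = Θ(1) against n^d:
  k = 0 < d = 1.262, so f(n) = O(n^(d-ε)) — Case 1.
  The recursion cost dominates: T(n) = Θ(n^d) = Θ(n^log₃(4)).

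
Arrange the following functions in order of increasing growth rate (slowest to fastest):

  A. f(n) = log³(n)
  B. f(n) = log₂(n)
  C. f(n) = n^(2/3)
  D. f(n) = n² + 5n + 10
B < A < C < D

Comparing growth rates:
B = log₂(n) is O(log n)
A = log³(n) is O(log³ n)
C = n^(2/3) is O(n^(2/3))
D = n² + 5n + 10 is O(n²)

Therefore, the order from slowest to fastest is: B < A < C < D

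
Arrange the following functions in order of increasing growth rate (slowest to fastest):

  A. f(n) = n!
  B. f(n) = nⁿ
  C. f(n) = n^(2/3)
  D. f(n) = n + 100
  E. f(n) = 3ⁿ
C < D < E < A < B

Comparing growth rates:
C = n^(2/3) is O(n^(2/3))
D = n + 100 is O(n)
E = 3ⁿ is O(3ⁿ)
A = n! is O(n!)
B = nⁿ is O(nⁿ)

Therefore, the order from slowest to fastest is: C < D < E < A < B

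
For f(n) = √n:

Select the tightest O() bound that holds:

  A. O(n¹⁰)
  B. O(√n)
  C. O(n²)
B

f(n) = √n is O(√n).
All listed options are valid Big-O bounds (upper bounds),
but O(√n) is the tightest (smallest valid bound).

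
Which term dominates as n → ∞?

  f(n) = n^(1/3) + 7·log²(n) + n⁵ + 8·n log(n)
n⁵

Looking at each term:
  - n^(1/3) is O(n^(1/3))
  - 7·log²(n) is O(log² n)
  - n⁵ is O(n⁵)
  - 8·n log(n) is O(n log n)

The term n⁵ (O(n⁵)) grows fastest and dominates all others.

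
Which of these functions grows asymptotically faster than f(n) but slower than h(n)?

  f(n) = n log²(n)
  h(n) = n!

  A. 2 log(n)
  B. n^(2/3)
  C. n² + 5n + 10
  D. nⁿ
C

We need g(n) with n log²(n) = o(g(n)) and g(n) = o(n!), i.e. O(n log² n) ≺ g ≺ O(n!).
Check each option:
  A. 2 log(n) — O(log n) does not grow strictly faster than f(n)
  B. n^(2/3) — O(n^(2/3)) does not grow strictly faster than f(n)
  C. n² + 5n + 10 — O(n²) is strictly between O(n log² n) and O(n!) ✓
  D. nⁿ — O(nⁿ) does not grow strictly slower than h(n)

Only option C (n² + 5n + 10) lies strictly between.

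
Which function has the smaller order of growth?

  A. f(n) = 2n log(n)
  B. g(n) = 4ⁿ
A

f(n) = 2n log(n) is O(n log n), while g(n) = 4ⁿ is O(4ⁿ).
Since O(n log n) grows slower than O(4ⁿ), f(n) is dominated.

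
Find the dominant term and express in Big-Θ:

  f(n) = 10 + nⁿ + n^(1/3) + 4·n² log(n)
Θ(nⁿ)

Order the terms by growth rate: 10 ≺ n^(1/3) ≺ 4·n² log(n) ≺ nⁿ.
The fastest-growing term nⁿ dominates as n → ∞; dropping its constant factor gives Θ(nⁿ).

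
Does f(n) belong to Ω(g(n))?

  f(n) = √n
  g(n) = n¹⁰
False

f(n) = √n is O(√n), and g(n) = n¹⁰ is O(n¹⁰).
Since O(√n) grows slower than O(n¹⁰), f(n) = Ω(g(n)) is false.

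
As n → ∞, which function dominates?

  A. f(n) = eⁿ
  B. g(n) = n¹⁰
A

f(n) = eⁿ is O(eⁿ), while g(n) = n¹⁰ is O(n¹⁰).
Since O(eⁿ) grows faster than O(n¹⁰), f(n) dominates.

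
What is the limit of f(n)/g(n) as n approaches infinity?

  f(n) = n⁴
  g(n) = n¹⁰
0

Since n⁴ (O(n⁴)) grows slower than n¹⁰ (O(n¹⁰)),
the ratio f(n)/g(n) → 0 as n → ∞.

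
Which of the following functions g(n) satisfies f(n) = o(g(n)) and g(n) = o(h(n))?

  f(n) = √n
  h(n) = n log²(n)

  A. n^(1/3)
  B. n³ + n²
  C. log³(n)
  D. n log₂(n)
D

We need g(n) with √n = o(g(n)) and g(n) = o(n log²(n)), i.e. O(√n) ≺ g ≺ O(n log² n).
Check each option:
  A. n^(1/3) — O(n^(1/3)) does not grow strictly faster than f(n)
  B. n³ + n² — O(n³) does not grow strictly slower than h(n)
  C. log³(n) — O(log³ n) does not grow strictly faster than f(n)
  D. n log₂(n) — O(n log n) is strictly between O(√n) and O(n log² n) ✓

Only option D (n log₂(n)) lies strictly between.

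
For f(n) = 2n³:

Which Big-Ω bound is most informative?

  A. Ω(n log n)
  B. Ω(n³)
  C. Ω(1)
B

f(n) = 2n³ is Ω(n³).
All listed options are valid Big-Ω bounds (lower bounds),
but Ω(n³) is the tightest (largest valid bound).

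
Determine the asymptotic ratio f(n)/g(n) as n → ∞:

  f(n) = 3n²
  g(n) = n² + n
3

Since 3n² and n² + n have the same growth rate (O(n²)),
the ratio converges to a constant: 3.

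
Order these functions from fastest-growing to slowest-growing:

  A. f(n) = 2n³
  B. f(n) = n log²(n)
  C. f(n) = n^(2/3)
A > B > C

Comparing growth rates:
A = 2n³ is O(n³)
B = n log²(n) is O(n log² n)
C = n^(2/3) is O(n^(2/3))

Therefore, the order from fastest to slowest is: A > B > C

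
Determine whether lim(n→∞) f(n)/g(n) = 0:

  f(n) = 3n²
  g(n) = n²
False

f(n) = 3n² is O(n²), and g(n) = n² is O(n²).
Since they have the same growth rate, f(n) = o(g(n)) is false.
(f = o(g) requires f to grow strictly slower, not equal.)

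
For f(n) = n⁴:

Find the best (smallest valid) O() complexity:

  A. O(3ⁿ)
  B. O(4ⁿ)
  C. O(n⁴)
C

f(n) = n⁴ is O(n⁴).
All listed options are valid Big-O bounds (upper bounds),
but O(n⁴) is the tightest (smallest valid bound).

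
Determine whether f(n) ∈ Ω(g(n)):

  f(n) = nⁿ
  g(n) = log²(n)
True

f(n) = nⁿ is O(nⁿ), and g(n) = log²(n) is O(log² n).
Since O(nⁿ) grows at least as fast as O(log² n), f(n) = Ω(g(n)) is true.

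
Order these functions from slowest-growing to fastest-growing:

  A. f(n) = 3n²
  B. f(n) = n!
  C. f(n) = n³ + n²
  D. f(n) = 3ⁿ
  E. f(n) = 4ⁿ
A < C < D < E < B

Comparing growth rates:
A = 3n² is O(n²)
C = n³ + n² is O(n³)
D = 3ⁿ is O(3ⁿ)
E = 4ⁿ is O(4ⁿ)
B = n! is O(n!)

Therefore, the order from slowest to fastest is: A < C < D < E < B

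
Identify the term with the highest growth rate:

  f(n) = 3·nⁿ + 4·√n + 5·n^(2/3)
3·nⁿ

Looking at each term:
  - 3·nⁿ is O(nⁿ)
  - 4·√n is O(√n)
  - 5·n^(2/3) is O(n^(2/3))

The term 3·nⁿ (O(nⁿ)) grows fastest and dominates all others.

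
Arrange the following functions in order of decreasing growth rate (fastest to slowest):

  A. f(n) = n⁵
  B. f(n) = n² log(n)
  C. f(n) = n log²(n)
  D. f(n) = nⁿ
D > A > B > C

Comparing growth rates:
D = nⁿ is O(nⁿ)
A = n⁵ is O(n⁵)
B = n² log(n) is O(n² log n)
C = n log²(n) is O(n log² n)

Therefore, the order from fastest to slowest is: D > A > B > C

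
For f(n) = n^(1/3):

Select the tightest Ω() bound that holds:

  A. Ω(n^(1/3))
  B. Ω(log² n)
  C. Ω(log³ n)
A

f(n) = n^(1/3) is Ω(n^(1/3)).
All listed options are valid Big-Ω bounds (lower bounds),
but Ω(n^(1/3)) is the tightest (largest valid bound).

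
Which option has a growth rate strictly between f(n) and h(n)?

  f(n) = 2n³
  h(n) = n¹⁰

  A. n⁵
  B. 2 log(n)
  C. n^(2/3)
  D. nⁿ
A

We need g(n) with 2n³ = o(g(n)) and g(n) = o(n¹⁰), i.e. O(n³) ≺ g ≺ O(n¹⁰).
Check each option:
  A. n⁵ — O(n⁵) is strictly between O(n³) and O(n¹⁰) ✓
  B. 2 log(n) — O(log n) does not grow strictly faster than f(n)
  C. n^(2/3) — O(n^(2/3)) does not grow strictly faster than f(n)
  D. nⁿ — O(nⁿ) does not grow strictly slower than h(n)

Only option A (n⁵) lies strictly between.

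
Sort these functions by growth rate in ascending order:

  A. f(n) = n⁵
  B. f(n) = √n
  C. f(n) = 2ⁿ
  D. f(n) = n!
B < A < C < D

Comparing growth rates:
B = √n is O(√n)
A = n⁵ is O(n⁵)
C = 2ⁿ is O(2ⁿ)
D = n! is O(n!)

Therefore, the order from slowest to fastest is: B < A < C < D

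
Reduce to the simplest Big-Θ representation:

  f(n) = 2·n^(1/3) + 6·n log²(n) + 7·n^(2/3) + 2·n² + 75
Θ(n²)

Order the terms by growth rate: 75 ≺ 2·n^(1/3) ≺ 7·n^(2/3) ≺ 6·n log²(n) ≺ 2·n².
The fastest-growing term 2·n² dominates as n → ∞; dropping its constant factor gives Θ(n²).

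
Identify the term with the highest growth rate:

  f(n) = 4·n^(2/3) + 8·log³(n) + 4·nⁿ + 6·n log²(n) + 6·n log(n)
4·nⁿ

Looking at each term:
  - 4·n^(2/3) is O(n^(2/3))
  - 8·log³(n) is O(log³ n)
  - 4·nⁿ is O(nⁿ)
  - 6·n log²(n) is O(n log² n)
  - 6·n log(n) is O(n log n)

The term 4·nⁿ (O(nⁿ)) grows fastest and dominates all others.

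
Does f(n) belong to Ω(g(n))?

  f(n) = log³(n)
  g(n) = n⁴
False

f(n) = log³(n) is O(log³ n), and g(n) = n⁴ is O(n⁴).
Since O(log³ n) grows slower than O(n⁴), f(n) = Ω(g(n)) is false.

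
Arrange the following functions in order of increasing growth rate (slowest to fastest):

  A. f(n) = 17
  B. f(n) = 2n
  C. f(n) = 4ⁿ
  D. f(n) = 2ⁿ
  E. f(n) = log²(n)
A < E < B < D < C

Comparing growth rates:
A = 17 is O(1)
E = log²(n) is O(log² n)
B = 2n is O(n)
D = 2ⁿ is O(2ⁿ)
C = 4ⁿ is O(4ⁿ)

Therefore, the order from slowest to fastest is: A < E < B < D < C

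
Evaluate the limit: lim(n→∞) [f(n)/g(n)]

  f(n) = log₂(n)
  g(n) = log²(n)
0

Since log₂(n) (O(log n)) grows slower than log²(n) (O(log² n)),
the ratio f(n)/g(n) → 0 as n → ∞.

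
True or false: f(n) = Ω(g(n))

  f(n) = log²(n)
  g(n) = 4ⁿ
False

f(n) = log²(n) is O(log² n), and g(n) = 4ⁿ is O(4ⁿ).
Since O(log² n) grows slower than O(4ⁿ), f(n) = Ω(g(n)) is false.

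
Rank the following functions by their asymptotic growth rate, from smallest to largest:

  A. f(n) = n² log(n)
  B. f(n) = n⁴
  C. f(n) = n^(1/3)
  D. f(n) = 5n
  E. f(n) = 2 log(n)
E < C < D < A < B

Comparing growth rates:
E = 2 log(n) is O(log n)
C = n^(1/3) is O(n^(1/3))
D = 5n is O(n)
A = n² log(n) is O(n² log n)
B = n⁴ is O(n⁴)

Therefore, the order from slowest to fastest is: E < C < D < A < B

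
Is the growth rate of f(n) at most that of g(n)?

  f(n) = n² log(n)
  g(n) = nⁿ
True

f(n) = n² log(n) is O(n² log n), and g(n) = nⁿ is O(nⁿ).
Since O(n² log n) ⊆ O(nⁿ) (f grows no faster than g), f(n) = O(g(n)) is true.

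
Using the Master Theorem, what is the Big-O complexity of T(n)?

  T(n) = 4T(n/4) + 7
Θ(n)

Master Theorem: a = 4, b = 4, f(n) = 7.
Compute the critical exponent d = log₄(4) = 1.
Compare f(n) = Θ(1) against n^d:
  k = 0 < d = 1, so f(n) = O(n^(d-ε)) — Case 1.
  The recursion cost dominates: T(n) = Θ(n^d) = Θ(n).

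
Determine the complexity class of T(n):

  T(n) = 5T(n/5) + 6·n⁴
Θ(n⁴)

Master Theorem: a = 5, b = 5, f(n) = 6·n⁴.
Compute the critical exponent d = log₅(5) = 1.
Compare f(n) = Θ(n⁴) against n^d:
  k = 4 > d = 1, so f(n) = Ω(n^(d+ε)) — Case 3.
  Regularity: a·(n/b)^4/n^4 = a/b^4 = 5/625 < 1 ✓.
  The top-level work dominates: T(n) = Θ(f(n)) = Θ(n⁴).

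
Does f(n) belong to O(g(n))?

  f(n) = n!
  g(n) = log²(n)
False

f(n) = n! is O(n!), and g(n) = log²(n) is O(log² n).
Since O(n!) grows faster than O(log² n), f(n) = O(g(n)) is false.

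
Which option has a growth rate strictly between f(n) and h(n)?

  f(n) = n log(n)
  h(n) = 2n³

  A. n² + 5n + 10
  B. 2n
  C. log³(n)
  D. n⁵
A

We need g(n) with n log(n) = o(g(n)) and g(n) = o(2n³), i.e. O(n log n) ≺ g ≺ O(n³).
Check each option:
  A. n² + 5n + 10 — O(n²) is strictly between O(n log n) and O(n³) ✓
  B. 2n — O(n) does not grow strictly faster than f(n)
  C. log³(n) — O(log³ n) does not grow strictly faster than f(n)
  D. n⁵ — O(n⁵) does not grow strictly slower than h(n)

Only option A (n² + 5n + 10) lies strictly between.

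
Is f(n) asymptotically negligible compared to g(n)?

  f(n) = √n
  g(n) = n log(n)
True

f(n) = √n is O(√n), and g(n) = n log(n) is O(n log n).
Since O(√n) grows strictly slower than O(n log n), f(n) = o(g(n)) is true.
This means lim(n→∞) f(n)/g(n) = 0.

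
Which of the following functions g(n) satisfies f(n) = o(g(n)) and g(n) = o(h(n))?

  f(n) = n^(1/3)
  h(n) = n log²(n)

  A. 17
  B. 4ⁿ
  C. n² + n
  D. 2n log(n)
D

We need g(n) with n^(1/3) = o(g(n)) and g(n) = o(n log²(n)), i.e. O(n^(1/3)) ≺ g ≺ O(n log² n).
Check each option:
  A. 17 — O(1) does not grow strictly faster than f(n)
  B. 4ⁿ — O(4ⁿ) does not grow strictly slower than h(n)
  C. n² + n — O(n²) does not grow strictly slower than h(n)
  D. 2n log(n) — O(n log n) is strictly between O(n^(1/3)) and O(n log² n) ✓

Only option D (2n log(n)) lies strictly between.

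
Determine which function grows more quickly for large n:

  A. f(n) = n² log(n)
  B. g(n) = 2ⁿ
B

f(n) = n² log(n) is O(n² log n), while g(n) = 2ⁿ is O(2ⁿ).
Since O(2ⁿ) grows faster than O(n² log n), g(n) dominates.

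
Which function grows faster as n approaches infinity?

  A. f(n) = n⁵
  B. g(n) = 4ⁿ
B

f(n) = n⁵ is O(n⁵), while g(n) = 4ⁿ is O(4ⁿ).
Since O(4ⁿ) grows faster than O(n⁵), g(n) dominates.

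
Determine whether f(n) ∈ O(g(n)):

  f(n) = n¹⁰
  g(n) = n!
True

f(n) = n¹⁰ is O(n¹⁰), and g(n) = n! is O(n!).
Since O(n¹⁰) ⊆ O(n!) (f grows no faster than g), f(n) = O(g(n)) is true.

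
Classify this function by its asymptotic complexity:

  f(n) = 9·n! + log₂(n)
O(n!)

The dominant term in 9·n! + log₂(n) is 9·n!, which is Θ(n!).
Lower-order terms (log₂(n)) are asymptotically negligible.
Constants are absorbed, so the tightest bound is O(n!).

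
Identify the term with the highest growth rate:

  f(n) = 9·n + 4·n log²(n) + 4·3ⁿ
4·3ⁿ

Looking at each term:
  - 9·n is O(n)
  - 4·n log²(n) is O(n log² n)
  - 4·3ⁿ is O(3ⁿ)

The term 4·3ⁿ (O(3ⁿ)) grows fastest and dominates all others.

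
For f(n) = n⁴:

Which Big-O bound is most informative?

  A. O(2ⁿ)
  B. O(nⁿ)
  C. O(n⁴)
C

f(n) = n⁴ is O(n⁴).
All listed options are valid Big-O bounds (upper bounds),
but O(n⁴) is the tightest (smallest valid bound).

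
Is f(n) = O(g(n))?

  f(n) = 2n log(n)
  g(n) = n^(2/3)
False

f(n) = 2n log(n) is O(n log n), and g(n) = n^(2/3) is O(n^(2/3)).
Since O(n log n) grows faster than O(n^(2/3)), f(n) = O(g(n)) is false.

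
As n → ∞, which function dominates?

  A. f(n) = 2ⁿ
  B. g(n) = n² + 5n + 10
A

f(n) = 2ⁿ is O(2ⁿ), while g(n) = n² + 5n + 10 is O(n²).
Since O(2ⁿ) grows faster than O(n²), f(n) dominates.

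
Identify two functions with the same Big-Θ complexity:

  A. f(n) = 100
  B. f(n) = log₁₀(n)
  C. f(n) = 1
A and C

Examining each function:
  A. 100 is O(1)
  B. log₁₀(n) is O(log n)
  C. 1 is O(1)

Functions A and C both have the same complexity class.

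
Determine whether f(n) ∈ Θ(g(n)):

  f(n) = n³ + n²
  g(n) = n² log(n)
False

f(n) = n³ + n² is O(n³), and g(n) = n² log(n) is O(n² log n).
Since they have different growth rates, f(n) = Θ(g(n)) is false.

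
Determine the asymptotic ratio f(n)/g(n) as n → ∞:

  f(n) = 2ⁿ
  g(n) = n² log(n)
∞

Since 2ⁿ (O(2ⁿ)) grows faster than n² log(n) (O(n² log n)),
the ratio f(n)/g(n) → ∞ as n → ∞.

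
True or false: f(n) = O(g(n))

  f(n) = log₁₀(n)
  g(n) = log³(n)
True

f(n) = log₁₀(n) is O(log n), and g(n) = log³(n) is O(log³ n).
Since O(log n) ⊆ O(log³ n) (f grows no faster than g), f(n) = O(g(n)) is true.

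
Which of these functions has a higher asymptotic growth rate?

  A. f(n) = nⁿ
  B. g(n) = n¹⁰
A

f(n) = nⁿ is O(nⁿ), while g(n) = n¹⁰ is O(n¹⁰).
Since O(nⁿ) grows faster than O(n¹⁰), f(n) dominates.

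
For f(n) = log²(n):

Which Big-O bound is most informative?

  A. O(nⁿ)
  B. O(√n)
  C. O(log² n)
C

f(n) = log²(n) is O(log² n).
All listed options are valid Big-O bounds (upper bounds),
but O(log² n) is the tightest (smallest valid bound).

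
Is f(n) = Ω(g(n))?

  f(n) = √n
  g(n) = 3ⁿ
False

f(n) = √n is O(√n), and g(n) = 3ⁿ is O(3ⁿ).
Since O(√n) grows slower than O(3ⁿ), f(n) = Ω(g(n)) is false.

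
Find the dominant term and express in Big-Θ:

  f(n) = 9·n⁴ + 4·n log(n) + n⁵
Θ(n⁵)

Order the terms by growth rate: 4·n log(n) ≺ 9·n⁴ ≺ n⁵.
The fastest-growing term n⁵ dominates as n → ∞; dropping its constant factor gives Θ(n⁵).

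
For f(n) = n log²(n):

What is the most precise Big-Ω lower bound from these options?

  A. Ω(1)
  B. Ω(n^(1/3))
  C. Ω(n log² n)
C

f(n) = n log²(n) is Ω(n log² n).
All listed options are valid Big-Ω bounds (lower bounds),
but Ω(n log² n) is the tightest (largest valid bound).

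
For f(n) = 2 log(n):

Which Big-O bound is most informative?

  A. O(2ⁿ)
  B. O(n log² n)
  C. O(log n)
C

f(n) = 2 log(n) is O(log n).
All listed options are valid Big-O bounds (upper bounds),
but O(log n) is the tightest (smallest valid bound).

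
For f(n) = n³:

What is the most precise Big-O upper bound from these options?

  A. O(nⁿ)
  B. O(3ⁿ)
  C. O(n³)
C

f(n) = n³ is O(n³).
All listed options are valid Big-O bounds (upper bounds),
but O(n³) is the tightest (smallest valid bound).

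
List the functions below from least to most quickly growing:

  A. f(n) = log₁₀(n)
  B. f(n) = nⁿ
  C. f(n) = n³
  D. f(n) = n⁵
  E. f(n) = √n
A < E < C < D < B

Comparing growth rates:
A = log₁₀(n) is O(log n)
E = √n is O(√n)
C = n³ is O(n³)
D = n⁵ is O(n⁵)
B = nⁿ is O(nⁿ)

Therefore, the order from slowest to fastest is: A < E < C < D < B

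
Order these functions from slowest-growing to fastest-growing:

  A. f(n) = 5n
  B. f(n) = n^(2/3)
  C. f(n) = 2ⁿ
B < A < C

Comparing growth rates:
B = n^(2/3) is O(n^(2/3))
A = 5n is O(n)
C = 2ⁿ is O(2ⁿ)

Therefore, the order from slowest to fastest is: B < A < C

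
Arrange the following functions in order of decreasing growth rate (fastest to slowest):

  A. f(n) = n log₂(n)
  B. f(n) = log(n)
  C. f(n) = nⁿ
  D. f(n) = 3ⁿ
C > D > A > B

Comparing growth rates:
C = nⁿ is O(nⁿ)
D = 3ⁿ is O(3ⁿ)
A = n log₂(n) is O(n log n)
B = log(n) is O(log n)

Therefore, the order from fastest to slowest is: C > D > A > B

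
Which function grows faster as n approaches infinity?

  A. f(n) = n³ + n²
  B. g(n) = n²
A

f(n) = n³ + n² is O(n³), while g(n) = n² is O(n²).
Since O(n³) grows faster than O(n²), f(n) dominates.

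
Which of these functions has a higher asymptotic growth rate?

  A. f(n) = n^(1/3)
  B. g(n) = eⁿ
B

f(n) = n^(1/3) is O(n^(1/3)), while g(n) = eⁿ is O(eⁿ).
Since O(eⁿ) grows faster than O(n^(1/3)), g(n) dominates.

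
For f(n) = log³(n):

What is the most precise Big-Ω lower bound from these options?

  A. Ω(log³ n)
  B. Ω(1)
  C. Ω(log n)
A

f(n) = log³(n) is Ω(log³ n).
All listed options are valid Big-Ω bounds (lower bounds),
but Ω(log³ n) is the tightest (largest valid bound).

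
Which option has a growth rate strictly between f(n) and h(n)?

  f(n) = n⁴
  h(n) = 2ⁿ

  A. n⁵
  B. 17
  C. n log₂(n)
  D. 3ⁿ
A

We need g(n) with n⁴ = o(g(n)) and g(n) = o(2ⁿ), i.e. O(n⁴) ≺ g ≺ O(2ⁿ).
Check each option:
  A. n⁵ — O(n⁵) is strictly between O(n⁴) and O(2ⁿ) ✓
  B. 17 — O(1) does not grow strictly faster than f(n)
  C. n log₂(n) — O(n log n) does not grow strictly faster than f(n)
  D. 3ⁿ — O(3ⁿ) does not grow strictly slower than h(n)

Only option A (n⁵) lies strictly between.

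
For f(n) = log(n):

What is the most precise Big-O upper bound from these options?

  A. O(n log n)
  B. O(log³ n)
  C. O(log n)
C

f(n) = log(n) is O(log n).
All listed options are valid Big-O bounds (upper bounds),
but O(log n) is the tightest (smallest valid bound).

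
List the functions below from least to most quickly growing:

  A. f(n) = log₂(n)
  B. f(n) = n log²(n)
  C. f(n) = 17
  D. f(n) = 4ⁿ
C < A < B < D

Comparing growth rates:
C = 17 is O(1)
A = log₂(n) is O(log n)
B = n log²(n) is O(n log² n)
D = 4ⁿ is O(4ⁿ)

Therefore, the order from slowest to fastest is: C < A < B < D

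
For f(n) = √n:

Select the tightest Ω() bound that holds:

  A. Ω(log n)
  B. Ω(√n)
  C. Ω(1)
B

f(n) = √n is Ω(√n).
All listed options are valid Big-Ω bounds (lower bounds),
but Ω(√n) is the tightest (largest valid bound).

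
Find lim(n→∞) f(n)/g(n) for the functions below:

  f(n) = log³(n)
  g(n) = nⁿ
0

Since log³(n) (O(log³ n)) grows slower than nⁿ (O(nⁿ)),
the ratio f(n)/g(n) → 0 as n → ∞.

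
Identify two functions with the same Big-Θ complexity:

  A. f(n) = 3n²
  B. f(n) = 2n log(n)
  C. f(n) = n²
A and C

Examining each function:
  A. 3n² is O(n²)
  B. 2n log(n) is O(n log n)
  C. n² is O(n²)

Functions A and C both have the same complexity class.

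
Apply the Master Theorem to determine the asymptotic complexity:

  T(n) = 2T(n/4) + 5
Θ(n^log₄(2))

Master Theorem: a = 2, b = 4, f(n) = 5.
Compute the critical exponent d = log₄(2) = 0.500.
Compare f(n) = Θ(1) against n^d:
  k = 0 < d = 0.500, so f(n) = O(n^(d-ε)) — Case 1.
  The recursion cost dominates: T(n) = Θ(n^d) = Θ(n^log₄(2)).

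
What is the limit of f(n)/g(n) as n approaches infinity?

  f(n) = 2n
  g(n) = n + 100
2

Since 2n and n + 100 have the same growth rate (O(n)),
the ratio converges to a constant: 2.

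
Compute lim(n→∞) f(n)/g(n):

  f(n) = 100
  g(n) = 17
100/17

Since 100 and 17 have the same growth rate (O(1)),
the ratio converges to a constant: 100/17.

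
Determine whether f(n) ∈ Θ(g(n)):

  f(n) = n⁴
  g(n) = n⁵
False

f(n) = n⁴ is O(n⁴), and g(n) = n⁵ is O(n⁵).
Since they have different growth rates, f(n) = Θ(g(n)) is false.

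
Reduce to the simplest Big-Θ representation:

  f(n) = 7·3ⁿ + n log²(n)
Θ(3ⁿ)

Order the terms by growth rate: n log²(n) ≺ 7·3ⁿ.
The fastest-growing term 7·3ⁿ dominates as n → ∞; dropping its constant factor gives Θ(3ⁿ).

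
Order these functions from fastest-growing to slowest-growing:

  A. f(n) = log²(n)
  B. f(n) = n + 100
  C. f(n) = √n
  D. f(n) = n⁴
D > B > C > A

Comparing growth rates:
D = n⁴ is O(n⁴)
B = n + 100 is O(n)
C = √n is O(√n)
A = log²(n) is O(log² n)

Therefore, the order from fastest to slowest is: D > B > C > A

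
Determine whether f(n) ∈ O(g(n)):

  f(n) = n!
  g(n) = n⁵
False

f(n) = n! is O(n!), and g(n) = n⁵ is O(n⁵).
Since O(n!) grows faster than O(n⁵), f(n) = O(g(n)) is false.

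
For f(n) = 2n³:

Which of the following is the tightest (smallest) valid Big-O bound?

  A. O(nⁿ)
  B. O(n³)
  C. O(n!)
B

f(n) = 2n³ is O(n³).
All listed options are valid Big-O bounds (upper bounds),
but O(n³) is the tightest (smallest valid bound).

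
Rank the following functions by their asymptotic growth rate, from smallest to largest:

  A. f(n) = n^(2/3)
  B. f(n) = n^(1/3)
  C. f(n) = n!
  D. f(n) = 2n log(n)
B < A < D < C

Comparing growth rates:
B = n^(1/3) is O(n^(1/3))
A = n^(2/3) is O(n^(2/3))
D = 2n log(n) is O(n log n)
C = n! is O(n!)

Therefore, the order from slowest to fastest is: B < A < D < C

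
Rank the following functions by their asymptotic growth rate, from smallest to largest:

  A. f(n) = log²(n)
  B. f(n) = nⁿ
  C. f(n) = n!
A < C < B

Comparing growth rates:
A = log²(n) is O(log² n)
C = n! is O(n!)
B = nⁿ is O(nⁿ)

Therefore, the order from slowest to fastest is: A < C < B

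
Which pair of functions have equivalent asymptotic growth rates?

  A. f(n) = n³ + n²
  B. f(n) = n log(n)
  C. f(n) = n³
A and C

Examining each function:
  A. n³ + n² is O(n³)
  B. n log(n) is O(n log n)
  C. n³ is O(n³)

Functions A and C both have the same complexity class.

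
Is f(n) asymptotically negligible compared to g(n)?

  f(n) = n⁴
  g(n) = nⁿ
True

f(n) = n⁴ is O(n⁴), and g(n) = nⁿ is O(nⁿ).
Since O(n⁴) grows strictly slower than O(nⁿ), f(n) = o(g(n)) is true.
This means lim(n→∞) f(n)/g(n) = 0.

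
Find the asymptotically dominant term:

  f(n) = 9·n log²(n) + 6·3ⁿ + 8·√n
6·3ⁿ

Looking at each term:
  - 9·n log²(n) is O(n log² n)
  - 6·3ⁿ is O(3ⁿ)
  - 8·√n is O(√n)

The term 6·3ⁿ (O(3ⁿ)) grows fastest and dominates all others.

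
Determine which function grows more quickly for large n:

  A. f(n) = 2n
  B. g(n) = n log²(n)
B

f(n) = 2n is O(n), while g(n) = n log²(n) is O(n log² n).
Since O(n log² n) grows faster than O(n), g(n) dominates.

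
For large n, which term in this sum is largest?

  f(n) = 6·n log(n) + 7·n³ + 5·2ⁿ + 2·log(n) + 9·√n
5·2ⁿ

Looking at each term:
  - 6·n log(n) is O(n log n)
  - 7·n³ is O(n³)
  - 5·2ⁿ is O(2ⁿ)
  - 2·log(n) is O(log n)
  - 9·√n is O(√n)

The term 5·2ⁿ (O(2ⁿ)) grows fastest and dominates all others.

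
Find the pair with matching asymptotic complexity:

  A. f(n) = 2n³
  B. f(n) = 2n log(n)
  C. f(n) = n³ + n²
A and C

Examining each function:
  A. 2n³ is O(n³)
  B. 2n log(n) is O(n log n)
  C. n³ + n² is O(n³)

Functions A and C both have the same complexity class.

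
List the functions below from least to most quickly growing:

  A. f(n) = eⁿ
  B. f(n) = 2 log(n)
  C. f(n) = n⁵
B < C < A

Comparing growth rates:
B = 2 log(n) is O(log n)
C = n⁵ is O(n⁵)
A = eⁿ is O(eⁿ)

Therefore, the order from slowest to fastest is: B < C < A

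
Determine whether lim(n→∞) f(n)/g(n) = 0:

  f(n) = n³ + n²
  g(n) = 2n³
False

f(n) = n³ + n² is O(n³), and g(n) = 2n³ is O(n³).
Since they have the same growth rate, f(n) = o(g(n)) is false.
(f = o(g) requires f to grow strictly slower, not equal.)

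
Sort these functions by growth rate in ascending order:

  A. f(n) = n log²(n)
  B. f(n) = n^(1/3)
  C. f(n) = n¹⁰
B < A < C

Comparing growth rates:
B = n^(1/3) is O(n^(1/3))
A = n log²(n) is O(n log² n)
C = n¹⁰ is O(n¹⁰)

Therefore, the order from slowest to fastest is: B < A < C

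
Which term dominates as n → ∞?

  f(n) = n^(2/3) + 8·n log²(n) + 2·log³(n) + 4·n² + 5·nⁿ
5·nⁿ

Looking at each term:
  - n^(2/3) is O(n^(2/3))
  - 8·n log²(n) is O(n log² n)
  - 2·log³(n) is O(log³ n)
  - 4·n² is O(n²)
  - 5·nⁿ is O(nⁿ)

The term 5·nⁿ (O(nⁿ)) grows fastest and dominates all others.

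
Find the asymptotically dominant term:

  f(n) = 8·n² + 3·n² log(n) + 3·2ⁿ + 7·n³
3·2ⁿ

Looking at each term:
  - 8·n² is O(n²)
  - 3·n² log(n) is O(n² log n)
  - 3·2ⁿ is O(2ⁿ)
  - 7·n³ is O(n³)

The term 3·2ⁿ (O(2ⁿ)) grows fastest and dominates all others.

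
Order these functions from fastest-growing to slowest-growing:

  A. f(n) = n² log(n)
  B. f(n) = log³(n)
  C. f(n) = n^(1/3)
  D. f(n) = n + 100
A > D > C > B

Comparing growth rates:
A = n² log(n) is O(n² log n)
D = n + 100 is O(n)
C = n^(1/3) is O(n^(1/3))
B = log³(n) is O(log³ n)

Therefore, the order from fastest to slowest is: A > D > C > B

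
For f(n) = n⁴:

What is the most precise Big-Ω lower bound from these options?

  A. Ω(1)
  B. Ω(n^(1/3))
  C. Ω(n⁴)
C

f(n) = n⁴ is Ω(n⁴).
All listed options are valid Big-Ω bounds (lower bounds),
but Ω(n⁴) is the tightest (largest valid bound).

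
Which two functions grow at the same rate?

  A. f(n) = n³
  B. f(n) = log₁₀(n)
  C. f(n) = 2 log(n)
B and C

Examining each function:
  A. n³ is O(n³)
  B. log₁₀(n) is O(log n)
  C. 2 log(n) is O(log n)

Functions B and C both have the same complexity class.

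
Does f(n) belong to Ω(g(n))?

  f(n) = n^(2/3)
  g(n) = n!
False

f(n) = n^(2/3) is O(n^(2/3)), and g(n) = n! is O(n!).
Since O(n^(2/3)) grows slower than O(n!), f(n) = Ω(g(n)) is false.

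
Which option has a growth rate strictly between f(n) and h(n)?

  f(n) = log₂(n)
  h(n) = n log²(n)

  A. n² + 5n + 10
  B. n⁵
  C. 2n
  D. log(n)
C

We need g(n) with log₂(n) = o(g(n)) and g(n) = o(n log²(n)), i.e. O(log n) ≺ g ≺ O(n log² n).
Check each option:
  A. n² + 5n + 10 — O(n²) does not grow strictly slower than h(n)
  B. n⁵ — O(n⁵) does not grow strictly slower than h(n)
  C. 2n — O(n) is strictly between O(log n) and O(n log² n) ✓
  D. log(n) — O(log n) does not grow strictly faster than f(n)

Only option C (2n) lies strictly between.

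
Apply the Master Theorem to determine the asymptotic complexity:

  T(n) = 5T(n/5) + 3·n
Θ(n log n)

Master Theorem: a = 5, b = 5, f(n) = 3·n.
Compute the critical exponent d = log₅(5) = 1.
Compare f(n) = Θ(n) against n^d:
  k = 1 = d, so f(n) = Θ(n^d) — Case 2.
  Work is balanced across levels: T(n) = Θ(n^d log n) = Θ(n log n).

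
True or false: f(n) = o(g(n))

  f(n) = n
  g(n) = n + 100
False

f(n) = n is O(n), and g(n) = n + 100 is O(n).
Since they have the same growth rate, f(n) = o(g(n)) is false.
(f = o(g) requires f to grow strictly slower, not equal.)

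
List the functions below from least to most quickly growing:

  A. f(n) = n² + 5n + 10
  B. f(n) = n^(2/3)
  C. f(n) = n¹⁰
B < A < C

Comparing growth rates:
B = n^(2/3) is O(n^(2/3))
A = n² + 5n + 10 is O(n²)
C = n¹⁰ is O(n¹⁰)

Therefore, the order from slowest to fastest is: B < A < C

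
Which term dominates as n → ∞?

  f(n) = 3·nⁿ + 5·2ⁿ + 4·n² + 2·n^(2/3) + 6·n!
3·nⁿ

Looking at each term:
  - 3·nⁿ is O(nⁿ)
  - 5·2ⁿ is O(2ⁿ)
  - 4·n² is O(n²)
  - 2·n^(2/3) is O(n^(2/3))
  - 6·n! is O(n!)

The term 3·nⁿ (O(nⁿ)) grows fastest and dominates all others.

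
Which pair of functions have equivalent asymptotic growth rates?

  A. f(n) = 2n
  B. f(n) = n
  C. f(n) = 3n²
A and B

Examining each function:
  A. 2n is O(n)
  B. n is O(n)
  C. 3n² is O(n²)

Functions A and B both have the same complexity class.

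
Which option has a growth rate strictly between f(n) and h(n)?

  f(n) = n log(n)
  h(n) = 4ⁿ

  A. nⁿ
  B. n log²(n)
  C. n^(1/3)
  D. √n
B

We need g(n) with n log(n) = o(g(n)) and g(n) = o(4ⁿ), i.e. O(n log n) ≺ g ≺ O(4ⁿ).
Check each option:
  A. nⁿ — O(nⁿ) does not grow strictly slower than h(n)
  B. n log²(n) — O(n log² n) is strictly between O(n log n) and O(4ⁿ) ✓
  C. n^(1/3) — O(n^(1/3)) does not grow strictly faster than f(n)
  D. √n — O(√n) does not grow strictly faster than f(n)

Only option B (n log²(n)) lies strictly between.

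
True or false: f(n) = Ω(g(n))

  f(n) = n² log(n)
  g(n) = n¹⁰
False

f(n) = n² log(n) is O(n² log n), and g(n) = n¹⁰ is O(n¹⁰).
Since O(n² log n) grows slower than O(n¹⁰), f(n) = Ω(g(n)) is false.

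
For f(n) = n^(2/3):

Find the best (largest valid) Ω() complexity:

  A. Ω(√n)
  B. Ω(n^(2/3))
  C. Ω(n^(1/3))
B

f(n) = n^(2/3) is Ω(n^(2/3)).
All listed options are valid Big-Ω bounds (lower bounds),
but Ω(n^(2/3)) is the tightest (largest valid bound).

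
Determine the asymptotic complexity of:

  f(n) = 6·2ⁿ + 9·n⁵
O(2ⁿ)

The dominant term in 6·2ⁿ + 9·n⁵ is 6·2ⁿ, which is Θ(2ⁿ).
Lower-order terms (9·n⁵) are asymptotically negligible.
Constants are absorbed, so the tightest bound is O(2ⁿ).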